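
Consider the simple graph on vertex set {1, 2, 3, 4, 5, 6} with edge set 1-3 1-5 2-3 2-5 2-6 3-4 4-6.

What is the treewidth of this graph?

2

A width-2 tree decomposition is:
Bags: B1 = {1, 3, 5}  B2 = {2, 3, 5}  B3 = {2, 3, 4}  B4 = {2, 4, 6}
Tree: B1–B2, B2–B3, B3–B4
Every bag has size at most 3, so the width is 3 − 1 = 2 and tw(G) ≤ 2. Since 1–5–2–3–1 is a cycle in G, G is not acyclic. Forests are exactly the graphs of treewidth ≤ 1, so tw(G) ≥ 2. Hence tw(G) = 2 exactly.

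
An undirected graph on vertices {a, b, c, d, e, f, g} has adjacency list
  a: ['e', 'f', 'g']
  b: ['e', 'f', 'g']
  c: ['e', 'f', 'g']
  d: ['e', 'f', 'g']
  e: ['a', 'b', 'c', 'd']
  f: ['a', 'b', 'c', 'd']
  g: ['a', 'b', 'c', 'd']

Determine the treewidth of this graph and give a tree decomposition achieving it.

The largest bag has 4 vertices, giving width 3; this decomposition certifies tw(G) ≤ 3. For the lower bound: the 4 vertex sets {b,f}, {c,e}, {g}, {a} are disjoint, each induces a connected subgraph, and every pair is joined by at least one edge of G. Contracting each set to a single vertex therefore yields K_{4} as a minor, and since treewidth is minor-monotone, tw(G) ≥ tw(K_{4}) = 3. Combining the bounds, tw(G) = 3.

Treewidth 3.
Bags: B1 = {b, e, f, g}  B2 = {c, e, f, g}  B3 = {a, e, f, g}  B4 = {d, e, f, g}
Tree: B1–B2, B2–B3, B3–B4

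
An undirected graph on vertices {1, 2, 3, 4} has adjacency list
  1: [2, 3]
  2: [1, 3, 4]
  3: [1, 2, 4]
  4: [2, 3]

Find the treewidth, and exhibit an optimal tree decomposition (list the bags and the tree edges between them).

Treewidth 2.
One such decomposition:
Bags: B1 = {1, 2, 3}  B2 = {2, 3, 4}
Tree: B1–B2

Every bag has size at most 3, so the width is 3 − 1 = 2 and tw(G) ≤ 2. Conversely, {1, 2, 3} is a clique of size 3, and the vertices of any clique must share a bag in every tree decomposition; so some bag has ≥ 3 vertices and tw(G) ≥ 2. Therefore the treewidth is 2.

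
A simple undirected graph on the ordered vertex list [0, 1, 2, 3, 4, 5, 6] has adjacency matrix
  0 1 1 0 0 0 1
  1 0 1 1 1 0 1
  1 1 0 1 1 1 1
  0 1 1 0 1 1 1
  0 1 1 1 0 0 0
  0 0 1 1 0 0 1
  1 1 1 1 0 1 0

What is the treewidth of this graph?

A width-3 tree decomposition is:
Bags: B1 = {2, 3, 5, 6}  B2 = {1, 2, 3, 6}  B3 = {0, 1, 2, 6}  B4 = {1, 2, 3, 4}
Tree: B1–B2, B2–B3, B2–B4
The largest bag has 4 vertices, giving width 3; this decomposition certifies tw(G) ≤ 3. For the lower bound, the 4 vertices {0, 1, 2, 6} are pairwise adjacent, and any tree decomposition puts a clique entirely inside one bag — forcing width ≥ 3. Combining the bounds, tw(G) = 3.

3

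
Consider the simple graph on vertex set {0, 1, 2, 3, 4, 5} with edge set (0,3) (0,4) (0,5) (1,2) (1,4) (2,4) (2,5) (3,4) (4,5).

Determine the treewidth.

A width-2 tree decomposition is:
Bags: B1 = {0, 4, 5}  B2 = {0, 3, 4}  B3 = {2, 4, 5}  B4 = {1, 2, 4}
Tree: B1–B2, B1–B3, B3–B4
Each bag holds 3 vertices, so the decomposition has width 2, which upper-bounds the treewidth. For the lower bound, the 3 vertices {0, 3, 4} are pairwise adjacent, and any tree decomposition puts a clique entirely inside one bag — forcing width ≥ 2. Hence tw(G) = 2 exactly.

2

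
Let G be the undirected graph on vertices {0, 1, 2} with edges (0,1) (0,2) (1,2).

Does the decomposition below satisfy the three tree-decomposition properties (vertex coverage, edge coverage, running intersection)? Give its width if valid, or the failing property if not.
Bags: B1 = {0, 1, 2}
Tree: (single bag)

Every vertex of G appears in some bag (union = {0, 1, 2}); every edge is covered by a bag; and for each vertex v the set of bags containing v is connected in the bag tree. The decomposition is therefore valid. The largest bag has 3 vertices, so the width is 2.

Yes; width 2.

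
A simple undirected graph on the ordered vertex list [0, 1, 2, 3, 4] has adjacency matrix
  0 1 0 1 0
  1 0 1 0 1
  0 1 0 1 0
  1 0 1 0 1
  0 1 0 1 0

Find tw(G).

A width-2 tree decomposition is:
Bags: B1 = {1, 3, 4}  B2 = {0, 1, 3}  B3 = {1, 2, 3}
Tree: B1–B2, B2–B3
Each bag holds 3 vertices, so the decomposition has width 2, which upper-bounds the treewidth. The edges 3–4–1–0–3 form a cycle, so G is not a tree and its treewidth is at least 2. Hence tw(G) = 2 exactly.

2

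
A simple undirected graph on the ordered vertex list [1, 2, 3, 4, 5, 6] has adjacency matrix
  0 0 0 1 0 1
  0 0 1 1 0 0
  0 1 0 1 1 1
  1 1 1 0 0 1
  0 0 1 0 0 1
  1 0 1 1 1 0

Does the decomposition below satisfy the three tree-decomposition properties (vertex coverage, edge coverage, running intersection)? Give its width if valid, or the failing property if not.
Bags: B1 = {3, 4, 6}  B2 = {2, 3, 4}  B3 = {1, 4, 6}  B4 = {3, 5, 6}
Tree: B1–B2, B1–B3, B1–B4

Checking the three conditions: (i) the bags cover all of {1, 2, 3, 4, 5, 6}; (ii) for each edge, some bag contains both endpoints; (iii) the bags containing any fixed vertex form a subtree. All hold, so the decomposition is valid with width 3 − 1 = 2.

Yes; width 2.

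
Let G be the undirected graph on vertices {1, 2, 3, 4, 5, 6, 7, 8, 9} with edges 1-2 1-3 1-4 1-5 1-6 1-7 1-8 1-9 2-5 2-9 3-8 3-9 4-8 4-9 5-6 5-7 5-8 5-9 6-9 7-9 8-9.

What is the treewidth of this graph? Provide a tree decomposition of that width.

Treewidth 3.
Bags: B1 = {1, 5, 8, 9}  B2 = {1, 4, 8, 9}  B3 = {1, 2, 5, 9}  B4 = {1, 5, 7, 9}  B5 = {1, 5, 6, 9}  B6 = {1, 3, 8, 9}
Tree: B1–B2, B1–B3, B3–B4, B4–B5, B2–B6

Each bag holds 4 vertices, so the decomposition has width 3, which upper-bounds the treewidth. For the lower bound, the 4 vertices {1, 3, 8, 9} are pairwise adjacent, and any tree decomposition puts a clique entirely inside one bag — forcing width ≥ 3. Therefore the treewidth is 3.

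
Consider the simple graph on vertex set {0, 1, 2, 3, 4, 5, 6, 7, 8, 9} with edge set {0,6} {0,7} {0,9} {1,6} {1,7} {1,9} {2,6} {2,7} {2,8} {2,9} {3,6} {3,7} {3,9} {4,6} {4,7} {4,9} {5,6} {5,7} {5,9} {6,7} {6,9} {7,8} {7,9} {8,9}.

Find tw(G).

3

A width-3 tree decomposition is:
Bags: B1 = {2, 6, 7, 9}  B2 = {0, 6, 7, 9}  B3 = {5, 6, 7, 9}  B4 = {3, 6, 7, 9}  B5 = {4, 6, 7, 9}  B6 = {1, 6, 7, 9}  B7 = {2, 7, 8, 9}
Tree: B1–B2, B2–B3, B2–B4, B1–B5, B2–B6, B1–B7
The largest bag has 4 vertices, giving width 3; this decomposition certifies tw(G) ≤ 3. On the other hand G contains the 4-clique {2, 7, 8, 9}. A clique must lie in a single bag of any decomposition, so no decomposition can have width below 3. Therefore the treewidth is 3.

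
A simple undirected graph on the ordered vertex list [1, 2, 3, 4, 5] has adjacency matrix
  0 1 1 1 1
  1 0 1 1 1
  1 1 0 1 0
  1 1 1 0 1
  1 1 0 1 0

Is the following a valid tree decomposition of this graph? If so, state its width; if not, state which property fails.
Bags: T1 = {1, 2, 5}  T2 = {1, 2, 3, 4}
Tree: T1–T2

No — edge (4,5) lies in no bag.

A tree decomposition must satisfy three properties: every vertex lies in some bag; for every edge, both endpoints lie together in some bag; and for every vertex, the bags containing it form a connected subtree. Here edge (4,5) lies in no bag, so the decomposition is invalid.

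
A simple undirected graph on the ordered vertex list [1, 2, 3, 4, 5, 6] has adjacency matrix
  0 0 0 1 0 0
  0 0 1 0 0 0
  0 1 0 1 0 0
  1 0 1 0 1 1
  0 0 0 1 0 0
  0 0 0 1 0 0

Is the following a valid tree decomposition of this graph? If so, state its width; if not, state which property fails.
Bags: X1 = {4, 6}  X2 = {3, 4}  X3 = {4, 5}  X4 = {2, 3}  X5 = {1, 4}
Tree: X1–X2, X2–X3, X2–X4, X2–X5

Checking the three conditions: (i) the bags cover all of {1, 2, 3, 4, 5, 6}; (ii) for each edge, some bag contains both endpoints; (iii) the bags containing any fixed vertex form a subtree. All hold, so the decomposition is valid with width 2 − 1 = 1.

Yes; width 1.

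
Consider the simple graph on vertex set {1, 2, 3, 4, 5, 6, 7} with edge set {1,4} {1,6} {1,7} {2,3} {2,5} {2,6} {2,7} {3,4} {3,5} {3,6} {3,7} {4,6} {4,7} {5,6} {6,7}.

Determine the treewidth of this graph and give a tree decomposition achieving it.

Treewidth 3.
One optimal decomposition is:
Bags: B1 = {3, 4, 6, 7}  B2 = {1, 4, 6, 7}  B3 = {2, 3, 6, 7}  B4 = {2, 3, 5, 6}
Tree: B1–B2, B1–B3, B3–B4

Each bag holds 4 vertices, so the decomposition has width 3, which upper-bounds the treewidth. Conversely, {1, 4, 6, 7} is a clique of size 4, and the vertices of any clique must share a bag in every tree decomposition; so some bag has ≥ 4 vertices and tw(G) ≥ 3. The upper and lower bounds meet at 3, so that is the treewidth.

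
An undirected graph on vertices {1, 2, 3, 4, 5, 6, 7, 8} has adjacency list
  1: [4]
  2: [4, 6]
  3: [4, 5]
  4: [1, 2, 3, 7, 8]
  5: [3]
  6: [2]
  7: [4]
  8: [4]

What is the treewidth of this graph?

1

A width-1 tree decomposition is:
Bags: B1 = {2, 4}  B2 = {1, 4}  B3 = {3, 4}  B4 = {4, 7}  B5 = {4, 8}  B6 = {3, 5}  B7 = {2, 6}
Tree: B1–B2, B2–B3, B3–B4, B1–B5, B3–B6, B1–B7
Each bag holds 2 vertices, so the decomposition has width 1, which upper-bounds the treewidth. Any graph with an edge has treewidth ≥ 1, and G has the edge 2–4. The upper and lower bounds meet at 1, so that is the treewidth.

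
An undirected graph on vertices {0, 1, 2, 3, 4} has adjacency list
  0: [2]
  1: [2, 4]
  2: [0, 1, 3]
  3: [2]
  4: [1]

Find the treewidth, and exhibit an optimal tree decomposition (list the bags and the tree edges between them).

Each bag holds 2 vertices, so the decomposition has width 1, which upper-bounds the treewidth. G has an edge, so its treewidth is at least 1. Combining the bounds, tw(G) = 1.

Treewidth 1.
One optimal decomposition is:
Bags: B1 = {1, 2}  B2 = {0, 2}  B3 = {1, 4}  B4 = {2, 3}
Tree: B1–B2, B1–B3, B1–B4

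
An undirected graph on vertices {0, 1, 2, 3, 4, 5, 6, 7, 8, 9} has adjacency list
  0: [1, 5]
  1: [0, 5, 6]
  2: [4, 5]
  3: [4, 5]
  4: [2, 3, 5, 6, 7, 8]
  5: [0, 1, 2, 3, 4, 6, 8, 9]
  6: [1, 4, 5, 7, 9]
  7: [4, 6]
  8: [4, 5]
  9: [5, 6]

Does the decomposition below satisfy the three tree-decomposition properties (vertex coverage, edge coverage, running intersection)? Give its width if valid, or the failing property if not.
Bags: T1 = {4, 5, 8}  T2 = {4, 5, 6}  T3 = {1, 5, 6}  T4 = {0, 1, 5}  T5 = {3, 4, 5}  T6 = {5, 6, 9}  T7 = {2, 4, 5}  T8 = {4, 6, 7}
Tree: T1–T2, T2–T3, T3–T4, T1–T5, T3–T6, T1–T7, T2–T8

Checking the three conditions: (i) the bags cover all of {0, 1, 2, 3, 4, 5, 6, 7, 8, 9}; (ii) for each edge, some bag contains both endpoints; (iii) the bags containing any fixed vertex form a subtree. All hold, so the decomposition is valid with width 3 − 1 = 2.

Yes; width 2.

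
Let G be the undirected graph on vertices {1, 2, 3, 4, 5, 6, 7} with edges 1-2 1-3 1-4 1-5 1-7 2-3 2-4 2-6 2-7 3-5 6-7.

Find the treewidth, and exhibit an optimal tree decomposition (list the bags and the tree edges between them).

Every bag has size at most 3, so the width is 3 − 1 = 2 and tw(G) ≤ 2. On the other hand G contains the 3-clique {1, 2, 3}. A clique must lie in a single bag of any decomposition, so no decomposition can have width below 2. Combining the bounds, tw(G) = 2.

Treewidth 2.
One optimal decomposition is:
Bags: B1 = {1, 2, 3}  B2 = {1, 2, 4}  B3 = {1, 2, 7}  B4 = {2, 6, 7}  B5 = {1, 3, 5}
Tree: B1–B2, B1–B3, B3–B4, B1–B5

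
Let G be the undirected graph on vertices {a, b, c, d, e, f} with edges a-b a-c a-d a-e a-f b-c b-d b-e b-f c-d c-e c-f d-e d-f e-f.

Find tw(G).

A width-5 tree decomposition is:
Bags: B1 = {a, b, c, d, e, f}
Tree: (single bag)
With just one bag of size 6, the width is 6 − 1 = 5, so tw(G) ≤ 5. For the lower bound, the 6 vertices {a, b, c, d, e, f} are pairwise adjacent, and any tree decomposition puts a clique entirely inside one bag — forcing width ≥ 5. Hence tw(G) = 5 exactly.

5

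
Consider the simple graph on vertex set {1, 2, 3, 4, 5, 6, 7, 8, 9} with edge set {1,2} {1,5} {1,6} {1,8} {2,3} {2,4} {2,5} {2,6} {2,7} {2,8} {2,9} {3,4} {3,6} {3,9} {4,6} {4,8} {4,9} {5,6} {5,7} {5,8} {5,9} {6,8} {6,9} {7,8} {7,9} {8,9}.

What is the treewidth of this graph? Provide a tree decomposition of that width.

The largest bag has 5 vertices, giving width 4; this decomposition certifies tw(G) ≤ 4. Conversely, {2, 4, 6, 8, 9} is a clique of size 5, and the vertices of any clique must share a bag in every tree decomposition; so some bag has ≥ 5 vertices and tw(G) ≥ 4. Therefore the treewidth is 4.

Treewidth 4.
One optimal decomposition is:
Bags: B1 = {2, 4, 6, 8, 9}  B2 = {2, 5, 6, 8, 9}  B3 = {2, 5, 7, 8, 9}  B4 = {1, 2, 5, 6, 8}  B5 = {2, 3, 4, 6, 9}
Tree: B1–B2, B2–B3, B2–B4, B1–B5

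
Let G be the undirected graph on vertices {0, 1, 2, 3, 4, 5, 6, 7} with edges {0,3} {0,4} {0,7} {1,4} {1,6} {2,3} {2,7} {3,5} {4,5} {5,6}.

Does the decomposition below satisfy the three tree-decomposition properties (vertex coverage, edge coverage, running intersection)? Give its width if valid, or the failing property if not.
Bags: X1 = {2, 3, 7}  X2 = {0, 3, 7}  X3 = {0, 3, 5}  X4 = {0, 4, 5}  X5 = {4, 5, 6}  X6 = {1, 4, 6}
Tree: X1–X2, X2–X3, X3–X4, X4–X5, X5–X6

Yes; width 2.

Vertex coverage: the bags together contain {0, 1, 2, 3, 4, 5, 6, 7}, the full vertex set. Edge coverage: each edge of G has both endpoints in at least one bag. Running intersection: for every vertex, the bags containing it form a connected subtree. All three properties hold, so this is a valid tree decomposition of width max|bag| − 1 = 2, and hence tw(G) ≤ 2.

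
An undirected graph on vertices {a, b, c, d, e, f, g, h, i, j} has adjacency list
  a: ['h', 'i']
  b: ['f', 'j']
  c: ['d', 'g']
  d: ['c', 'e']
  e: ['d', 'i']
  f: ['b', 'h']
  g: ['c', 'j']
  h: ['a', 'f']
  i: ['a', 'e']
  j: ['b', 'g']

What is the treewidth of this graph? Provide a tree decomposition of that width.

Treewidth 2.
One such decomposition:
Bags: B1 = {c, g, j}  B2 = {c, d, j}  B3 = {d, e, j}  B4 = {e, i, j}  B5 = {a, i, j}  B6 = {a, h, j}  B7 = {f, h, j}  B8 = {b, f, j}
Tree: B1–B2, B2–B3, B3–B4, B4–B5, B5–B6, B6–B7, B7–B8

Every bag has size at most 3, so the width is 3 − 1 = 2 and tw(G) ≤ 2. The edges j–g–c–d–e–i–a–h–f–b–j form a cycle, so G is not a tree and its treewidth is at least 2. Therefore the treewidth is 2.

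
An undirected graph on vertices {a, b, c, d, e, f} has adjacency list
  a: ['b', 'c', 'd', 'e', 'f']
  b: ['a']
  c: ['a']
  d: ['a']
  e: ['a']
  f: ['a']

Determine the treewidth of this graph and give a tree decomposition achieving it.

Treewidth 1.
One such decomposition:
Bags: B1 = {a, e}  B2 = {a, f}  B3 = {a, b}  B4 = {a, c}  B5 = {a, d}
Tree: B1–B2, B1–B3, B2–B4, B2–B5

The largest bag has 2 vertices, giving width 1; this decomposition certifies tw(G) ≤ 1. Any graph with an edge has treewidth ≥ 1, and G has the edge a–e. Hence tw(G) = 1 exactly.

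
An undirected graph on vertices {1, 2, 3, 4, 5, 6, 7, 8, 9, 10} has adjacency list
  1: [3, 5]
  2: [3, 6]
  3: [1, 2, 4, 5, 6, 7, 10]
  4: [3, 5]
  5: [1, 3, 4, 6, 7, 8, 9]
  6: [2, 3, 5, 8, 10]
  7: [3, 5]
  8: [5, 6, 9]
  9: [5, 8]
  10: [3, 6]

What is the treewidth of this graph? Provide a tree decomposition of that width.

Each bag holds 3 vertices, so the decomposition has width 2, which upper-bounds the treewidth. Conversely, {5, 8, 9} is a clique of size 3, and the vertices of any clique must share a bag in every tree decomposition; so some bag has ≥ 3 vertices and tw(G) ≥ 2. Therefore the treewidth is 2.

Treewidth 2.
Bags: B1 = {2, 3, 6}  B2 = {3, 5, 6}  B3 = {3, 4, 5}  B4 = {5, 6, 8}  B5 = {3, 6, 10}  B6 = {1, 3, 5}  B7 = {5, 8, 9}  B8 = {3, 5, 7}
Tree: B1–B2, B2–B3, B2–B4, B1–B5, B3–B6, B4–B7, B6–B8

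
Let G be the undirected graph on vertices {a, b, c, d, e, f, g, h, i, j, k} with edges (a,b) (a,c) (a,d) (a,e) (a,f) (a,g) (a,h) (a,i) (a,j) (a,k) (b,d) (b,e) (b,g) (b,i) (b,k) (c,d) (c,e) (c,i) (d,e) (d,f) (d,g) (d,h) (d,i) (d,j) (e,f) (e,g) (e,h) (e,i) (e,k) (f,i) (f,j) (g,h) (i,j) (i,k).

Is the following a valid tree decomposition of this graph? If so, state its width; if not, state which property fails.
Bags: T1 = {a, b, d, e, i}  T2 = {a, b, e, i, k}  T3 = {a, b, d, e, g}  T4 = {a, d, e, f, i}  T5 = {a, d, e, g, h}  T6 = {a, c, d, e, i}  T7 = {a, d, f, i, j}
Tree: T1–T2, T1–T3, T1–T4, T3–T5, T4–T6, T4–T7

Checking the three conditions: (i) the bags cover all of {a, b, c, d, e, f, g, h, i, j, k}; (ii) for each edge, some bag contains both endpoints; (iii) the bags containing any fixed vertex form a subtree. All hold, so the decomposition is valid with width 5 − 1 = 4.

Yes; width 4.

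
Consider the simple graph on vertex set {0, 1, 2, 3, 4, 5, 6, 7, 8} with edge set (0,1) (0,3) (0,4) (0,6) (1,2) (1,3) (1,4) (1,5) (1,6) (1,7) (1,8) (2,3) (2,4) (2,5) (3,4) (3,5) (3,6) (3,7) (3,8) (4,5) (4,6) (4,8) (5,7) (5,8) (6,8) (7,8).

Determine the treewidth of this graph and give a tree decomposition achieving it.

The largest bag has 5 vertices, giving width 4; this decomposition certifies tw(G) ≤ 4. Conversely, {0, 1, 3, 4, 6} is a clique of size 5, and the vertices of any clique must share a bag in every tree decomposition; so some bag has ≥ 5 vertices and tw(G) ≥ 4. Combining the bounds, tw(G) = 4.

Treewidth 4.
Bags: B1 = {0, 1, 3, 4, 6}  B2 = {1, 3, 4, 6, 8}  B3 = {1, 3, 4, 5, 8}  B4 = {1, 2, 3, 4, 5}  B5 = {1, 3, 5, 7, 8}
Tree: B1–B2, B2–B3, B3–B4, B3–B5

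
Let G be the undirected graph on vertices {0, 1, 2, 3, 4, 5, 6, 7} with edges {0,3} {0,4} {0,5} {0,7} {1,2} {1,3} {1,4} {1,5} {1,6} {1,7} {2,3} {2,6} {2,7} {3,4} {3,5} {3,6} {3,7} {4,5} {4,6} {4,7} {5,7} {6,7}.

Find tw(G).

A width-4 tree decomposition is:
Bags: B1 = {1, 3, 4, 6, 7}  B2 = {1, 3, 4, 5, 7}  B3 = {0, 3, 4, 5, 7}  B4 = {1, 2, 3, 6, 7}
Tree: B1–B2, B2–B3, B1–B4
Each bag holds 5 vertices, so the decomposition has width 4, which upper-bounds the treewidth. For the lower bound, the 5 vertices {0, 3, 4, 5, 7} are pairwise adjacent, and any tree decomposition puts a clique entirely inside one bag — forcing width ≥ 4. The upper and lower bounds meet at 4, so that is the treewidth.

4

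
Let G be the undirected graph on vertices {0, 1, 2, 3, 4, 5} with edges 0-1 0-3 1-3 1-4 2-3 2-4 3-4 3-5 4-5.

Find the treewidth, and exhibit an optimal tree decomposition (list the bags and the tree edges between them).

The largest bag has 3 vertices, giving width 2; this decomposition certifies tw(G) ≤ 2. Conversely, {0, 1, 3} is a clique of size 3, and the vertices of any clique must share a bag in every tree decomposition; so some bag has ≥ 3 vertices and tw(G) ≥ 2. The upper and lower bounds meet at 2, so that is the treewidth.

Treewidth 2.
Bags: B1 = {2, 3, 4}  B2 = {3, 4, 5}  B3 = {1, 3, 4}  B4 = {0, 1, 3}
Tree: B1–B2, B1–B3, B3–B4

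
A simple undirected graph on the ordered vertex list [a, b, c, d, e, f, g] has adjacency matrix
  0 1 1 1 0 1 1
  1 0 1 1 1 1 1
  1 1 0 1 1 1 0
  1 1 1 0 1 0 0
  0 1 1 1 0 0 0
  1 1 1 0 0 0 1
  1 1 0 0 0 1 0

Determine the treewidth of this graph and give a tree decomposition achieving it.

Treewidth 3.
One such decomposition:
Bags: B1 = {a, b, f, g}  B2 = {a, b, c, f}  B3 = {a, b, c, d}  B4 = {b, c, d, e}
Tree: B1–B2, B2–B3, B3–B4

Every bag has size at most 4, so the width is 4 − 1 = 3 and tw(G) ≤ 3. Conversely, {a, b, f, g} is a clique of size 4, and the vertices of any clique must share a bag in every tree decomposition; so some bag has ≥ 4 vertices and tw(G) ≥ 3. The upper and lower bounds meet at 3, so that is the treewidth.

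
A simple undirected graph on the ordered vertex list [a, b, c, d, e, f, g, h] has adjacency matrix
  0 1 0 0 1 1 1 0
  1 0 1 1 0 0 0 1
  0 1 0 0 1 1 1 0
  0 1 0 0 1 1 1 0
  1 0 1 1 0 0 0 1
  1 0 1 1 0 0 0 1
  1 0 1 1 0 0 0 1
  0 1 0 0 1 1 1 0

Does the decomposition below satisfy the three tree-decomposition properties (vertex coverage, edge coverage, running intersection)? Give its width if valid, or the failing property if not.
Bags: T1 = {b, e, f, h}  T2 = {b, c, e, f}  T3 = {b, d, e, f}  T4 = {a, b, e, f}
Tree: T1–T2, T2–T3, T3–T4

No — vertex g appears in no bag.

A tree decomposition must satisfy three properties: every vertex lies in some bag; for every edge, both endpoints lie together in some bag; and for every vertex, the bags containing it form a connected subtree. Here vertex g appears in no bag, so the decomposition is invalid.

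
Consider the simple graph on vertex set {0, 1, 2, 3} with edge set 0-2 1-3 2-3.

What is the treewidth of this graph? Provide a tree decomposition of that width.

Every bag has size at most 2, so the width is 2 − 1 = 1 and tw(G) ≤ 1. Since G has at least one edge (e.g. 0–2), it is not an edgeless graph, so tw(G) ≥ 1. Therefore the treewidth is 1.

Treewidth 1.
Bags: B1 = {0, 2}  B2 = {2, 3}  B3 = {1, 3}
Tree: B1–B2, B2–B3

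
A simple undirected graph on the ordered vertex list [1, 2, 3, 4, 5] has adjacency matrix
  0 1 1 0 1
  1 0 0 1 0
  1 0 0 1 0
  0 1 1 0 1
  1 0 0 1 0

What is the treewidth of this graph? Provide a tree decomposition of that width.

Treewidth 2.
One optimal decomposition is:
Bags: B1 = {1, 4, 5}  B2 = {1, 3, 4}  B3 = {1, 2, 4}
Tree: B1–B2, B2–B3

Every bag has size at most 3, so the width is 3 − 1 = 2 and tw(G) ≤ 2. Since 1–5–4–3–1 is a cycle in G, G is not acyclic. Forests are exactly the graphs of treewidth ≤ 1, so tw(G) ≥ 2. The upper and lower bounds meet at 2, so that is the treewidth.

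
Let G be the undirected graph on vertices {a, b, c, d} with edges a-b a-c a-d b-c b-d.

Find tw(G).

A width-2 tree decomposition is:
Bags: B1 = {a, b, d}  B2 = {a, b, c}
Tree: B1–B2
The largest bag has 3 vertices, giving width 2; this decomposition certifies tw(G) ≤ 2. For the lower bound, the 3 vertices {a, b, d} are pairwise adjacent, and any tree decomposition puts a clique entirely inside one bag — forcing width ≥ 2. Combining the bounds, tw(G) = 2.

2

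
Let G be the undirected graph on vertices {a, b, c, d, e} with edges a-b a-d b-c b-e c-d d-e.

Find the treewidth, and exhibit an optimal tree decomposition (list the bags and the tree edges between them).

Treewidth 2.
Bags: B1 = {b, d, e}  B2 = {b, c, d}  B3 = {a, b, d}
Tree: B1–B2, B2–B3

Each bag holds 3 vertices, so the decomposition has width 2, which upper-bounds the treewidth. For the lower bound, G contains the cycle e–b–c–d–e, so G is not a forest; only forests have treewidth ≤ 1, hence tw(G) ≥ 2. Combining the bounds, tw(G) = 2.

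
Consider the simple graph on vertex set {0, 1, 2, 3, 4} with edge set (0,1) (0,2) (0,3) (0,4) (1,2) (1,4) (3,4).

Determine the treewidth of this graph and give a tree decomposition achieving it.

The largest bag has 3 vertices, giving width 2; this decomposition certifies tw(G) ≤ 2. For the lower bound, the 3 vertices {0, 1, 2} are pairwise adjacent, and any tree decomposition puts a clique entirely inside one bag — forcing width ≥ 2. Combining the bounds, tw(G) = 2.

Treewidth 2.
One such decomposition:
Bags: B1 = {0, 3, 4}  B2 = {0, 1, 4}  B3 = {0, 1, 2}
Tree: B1–B2, B2–B3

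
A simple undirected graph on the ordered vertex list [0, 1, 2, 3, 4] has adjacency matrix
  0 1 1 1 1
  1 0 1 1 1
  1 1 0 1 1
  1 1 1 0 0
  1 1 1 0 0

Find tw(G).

3

A width-3 tree decomposition is:
Bags: B1 = {0, 1, 2, 4}  B2 = {0, 1, 2, 3}
Tree: B1–B2
Every bag has size at most 4, so the width is 4 − 1 = 3 and tw(G) ≤ 3. For the lower bound, the 4 vertices {0, 1, 2, 3} are pairwise adjacent, and any tree decomposition puts a clique entirely inside one bag — forcing width ≥ 3. Therefore the treewidth is 3.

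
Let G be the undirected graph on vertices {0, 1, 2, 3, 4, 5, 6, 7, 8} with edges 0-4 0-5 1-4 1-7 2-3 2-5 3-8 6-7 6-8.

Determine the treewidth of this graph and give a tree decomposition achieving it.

Treewidth 2.
Bags: B1 = {3, 6, 8}  B2 = {2, 3, 6}  B3 = {2, 5, 6}  B4 = {0, 5, 6}  B5 = {0, 4, 6}  B6 = {1, 4, 6}  B7 = {1, 6, 7}
Tree: B1–B2, B2–B3, B3–B4, B4–B5, B5–B6, B6–B7

Each bag holds 3 vertices, so the decomposition has width 2, which upper-bounds the treewidth. Since 6–8–3–2–5–0–4–1–7–6 is a cycle in G, G is not acyclic. Forests are exactly the graphs of treewidth ≤ 1, so tw(G) ≥ 2. Hence tw(G) = 2 exactly.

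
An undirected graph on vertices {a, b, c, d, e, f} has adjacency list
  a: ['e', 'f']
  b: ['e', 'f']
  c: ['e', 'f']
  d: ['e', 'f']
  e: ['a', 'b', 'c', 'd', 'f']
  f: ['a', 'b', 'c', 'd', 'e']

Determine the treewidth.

A width-2 tree decomposition is:
Bags: B1 = {d, e, f}  B2 = {a, e, f}  B3 = {c, e, f}  B4 = {b, e, f}
Tree: B1–B2, B2–B3, B3–B4
Each bag holds 3 vertices, so the decomposition has width 2, which upper-bounds the treewidth. Conversely, {d, e, f} is a clique of size 3, and the vertices of any clique must share a bag in every tree decomposition; so some bag has ≥ 3 vertices and tw(G) ≥ 2. The upper and lower bounds meet at 2, so that is the treewidth.

2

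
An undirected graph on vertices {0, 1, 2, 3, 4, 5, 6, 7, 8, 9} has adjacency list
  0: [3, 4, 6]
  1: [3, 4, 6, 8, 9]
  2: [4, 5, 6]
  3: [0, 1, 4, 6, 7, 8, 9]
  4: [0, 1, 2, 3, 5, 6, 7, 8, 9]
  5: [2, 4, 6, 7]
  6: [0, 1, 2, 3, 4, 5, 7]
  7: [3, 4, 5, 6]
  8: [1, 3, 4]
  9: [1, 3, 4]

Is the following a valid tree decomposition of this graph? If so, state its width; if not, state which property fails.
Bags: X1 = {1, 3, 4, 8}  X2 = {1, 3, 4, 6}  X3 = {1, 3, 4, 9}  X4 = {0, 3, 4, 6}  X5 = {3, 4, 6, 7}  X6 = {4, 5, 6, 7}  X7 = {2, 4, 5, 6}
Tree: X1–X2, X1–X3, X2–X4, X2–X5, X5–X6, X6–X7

Yes; width 3.

Every vertex of G appears in some bag (union = {0, 1, 2, 3, 4, 5, 6, 7, 8, 9}); every edge is covered by a bag; and for each vertex v the set of bags containing v is connected in the bag tree. The decomposition is therefore valid. The largest bag has 4 vertices, so the width is 3.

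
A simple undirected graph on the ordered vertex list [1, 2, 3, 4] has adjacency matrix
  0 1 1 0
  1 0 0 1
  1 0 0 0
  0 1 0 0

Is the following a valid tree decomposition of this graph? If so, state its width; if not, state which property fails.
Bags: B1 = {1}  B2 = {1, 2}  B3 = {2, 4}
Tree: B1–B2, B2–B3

No — vertex 3 appears in no bag.

A tree decomposition must satisfy three properties: every vertex lies in some bag; for every edge, both endpoints lie together in some bag; and for every vertex, the bags containing it form a connected subtree. Here vertex 3 appears in no bag, so the decomposition is invalid.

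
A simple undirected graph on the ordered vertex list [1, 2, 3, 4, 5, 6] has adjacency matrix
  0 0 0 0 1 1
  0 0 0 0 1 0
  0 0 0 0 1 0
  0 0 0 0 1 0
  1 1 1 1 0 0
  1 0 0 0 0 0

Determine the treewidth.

1

A width-1 tree decomposition is:
Bags: B1 = {1, 5}  B2 = {3, 5}  B3 = {1, 6}  B4 = {4, 5}  B5 = {2, 5}
Tree: B1–B2, B1–B3, B2–B4, B2–B5
The largest bag has 2 vertices, giving width 1; this decomposition certifies tw(G) ≤ 1. G has an edge, so its treewidth is at least 1. The upper and lower bounds meet at 1, so that is the treewidth.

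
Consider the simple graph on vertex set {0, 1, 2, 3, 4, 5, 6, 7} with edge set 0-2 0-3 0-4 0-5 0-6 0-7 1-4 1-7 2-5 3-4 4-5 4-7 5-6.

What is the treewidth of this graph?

2

A width-2 tree decomposition is:
Bags: B1 = {0, 4, 5}  B2 = {0, 3, 4}  B3 = {0, 5, 6}  B4 = {0, 4, 7}  B5 = {0, 2, 5}  B6 = {1, 4, 7}
Tree: B1–B2, B1–B3, B1–B4, B3–B5, B4–B6
The largest bag has 3 vertices, giving width 2; this decomposition certifies tw(G) ≤ 2. On the other hand G contains the 3-clique {0, 2, 5}. A clique must lie in a single bag of any decomposition, so no decomposition can have width below 2. Hence tw(G) = 2 exactly.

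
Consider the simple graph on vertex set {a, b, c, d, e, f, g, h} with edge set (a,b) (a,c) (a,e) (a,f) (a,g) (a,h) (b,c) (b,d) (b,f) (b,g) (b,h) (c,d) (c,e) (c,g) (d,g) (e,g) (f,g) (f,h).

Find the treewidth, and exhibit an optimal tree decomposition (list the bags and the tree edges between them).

Each bag holds 4 vertices, so the decomposition has width 3, which upper-bounds the treewidth. For the lower bound, the 4 vertices {a, c, e, g} are pairwise adjacent, and any tree decomposition puts a clique entirely inside one bag — forcing width ≥ 3. The upper and lower bounds meet at 3, so that is the treewidth.

Treewidth 3.
One such decomposition:
Bags: B1 = {a, b, c, g}  B2 = {a, b, f, g}  B3 = {a, b, f, h}  B4 = {a, c, e, g}  B5 = {b, c, d, g}
Tree: B1–B2, B2–B3, B1–B4, B1–B5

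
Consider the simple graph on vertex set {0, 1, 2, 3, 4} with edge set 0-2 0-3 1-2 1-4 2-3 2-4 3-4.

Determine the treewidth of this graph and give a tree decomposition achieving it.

Treewidth 2.
One such decomposition:
Bags: B1 = {0, 2, 3}  B2 = {2, 3, 4}  B3 = {1, 2, 4}
Tree: B1–B2, B2–B3

Every bag has size at most 3, so the width is 3 − 1 = 2 and tw(G) ≤ 2. Conversely, {1, 2, 4} is a clique of size 3, and the vertices of any clique must share a bag in every tree decomposition; so some bag has ≥ 3 vertices and tw(G) ≥ 2. The upper and lower bounds meet at 2, so that is the treewidth.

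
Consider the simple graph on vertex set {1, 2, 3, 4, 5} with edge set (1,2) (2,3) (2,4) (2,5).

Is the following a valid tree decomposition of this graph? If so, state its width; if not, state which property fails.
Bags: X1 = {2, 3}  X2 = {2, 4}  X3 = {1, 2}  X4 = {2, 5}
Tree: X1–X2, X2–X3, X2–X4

Vertex coverage: the bags together contain {1, 2, 3, 4, 5}, the full vertex set. Edge coverage: each edge of G has both endpoints in at least one bag. Running intersection: for every vertex, the bags containing it form a connected subtree. All three properties hold, so this is a valid tree decomposition of width max|bag| − 1 = 1, and hence tw(G) ≤ 1.

Yes; width 1.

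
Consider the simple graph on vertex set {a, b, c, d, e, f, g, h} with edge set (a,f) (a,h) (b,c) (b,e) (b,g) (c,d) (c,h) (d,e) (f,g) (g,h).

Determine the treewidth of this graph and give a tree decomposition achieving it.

Treewidth 2.
One such decomposition:
Bags: B1 = {c, d, e}  B2 = {b, c, e}  B3 = {b, c, h}  B4 = {b, g, h}  B5 = {a, g, h}  B6 = {a, f, g}
Tree: B1–B2, B2–B3, B3–B4, B4–B5, B5–B6

The largest bag has 3 vertices, giving width 2; this decomposition certifies tw(G) ≤ 2. Since d–e–b–c–d is a cycle in G, G is not acyclic. Forests are exactly the graphs of treewidth ≤ 1, so tw(G) ≥ 2. Combining the bounds, tw(G) = 2.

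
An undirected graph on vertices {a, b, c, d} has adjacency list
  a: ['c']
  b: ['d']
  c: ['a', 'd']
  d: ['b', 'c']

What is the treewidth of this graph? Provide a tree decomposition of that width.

Treewidth 1.
Bags: B1 = {c, d}  B2 = {a, c}  B3 = {b, d}
Tree: B1–B2, B1–B3

The largest bag has 2 vertices, giving width 1; this decomposition certifies tw(G) ≤ 1. Since G has at least one edge (e.g. d–c), it is not an edgeless graph, so tw(G) ≥ 1. Hence tw(G) = 1 exactly.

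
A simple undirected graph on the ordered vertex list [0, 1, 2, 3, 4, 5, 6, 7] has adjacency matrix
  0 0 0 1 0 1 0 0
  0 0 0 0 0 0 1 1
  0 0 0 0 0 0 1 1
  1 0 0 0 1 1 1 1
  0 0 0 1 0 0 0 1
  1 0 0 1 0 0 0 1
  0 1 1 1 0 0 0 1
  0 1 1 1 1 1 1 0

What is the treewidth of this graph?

A width-2 tree decomposition is:
Bags: B1 = {3, 5, 7}  B2 = {0, 3, 5}  B3 = {3, 6, 7}  B4 = {2, 6, 7}  B5 = {3, 4, 7}  B6 = {1, 6, 7}
Tree: B1–B2, B1–B3, B3–B4, B3–B5, B4–B6
The largest bag has 3 vertices, giving width 2; this decomposition certifies tw(G) ≤ 2. For the lower bound, the 3 vertices {0, 3, 5} are pairwise adjacent, and any tree decomposition puts a clique entirely inside one bag — forcing width ≥ 2. Hence tw(G) = 2 exactly.

2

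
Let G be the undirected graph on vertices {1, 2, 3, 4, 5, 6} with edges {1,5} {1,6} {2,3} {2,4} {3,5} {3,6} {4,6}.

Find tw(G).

2

A width-2 tree decomposition is:
Bags: B1 = {1, 5, 6}  B2 = {3, 5, 6}  B3 = {3, 4, 6}  B4 = {2, 3, 4}
Tree: B1–B2, B2–B3, B3–B4
Each bag holds 3 vertices, so the decomposition has width 2, which upper-bounds the treewidth. The edges 1–5–3–6–1 form a cycle, so G is not a tree and its treewidth is at least 2. Hence tw(G) = 2 exactly.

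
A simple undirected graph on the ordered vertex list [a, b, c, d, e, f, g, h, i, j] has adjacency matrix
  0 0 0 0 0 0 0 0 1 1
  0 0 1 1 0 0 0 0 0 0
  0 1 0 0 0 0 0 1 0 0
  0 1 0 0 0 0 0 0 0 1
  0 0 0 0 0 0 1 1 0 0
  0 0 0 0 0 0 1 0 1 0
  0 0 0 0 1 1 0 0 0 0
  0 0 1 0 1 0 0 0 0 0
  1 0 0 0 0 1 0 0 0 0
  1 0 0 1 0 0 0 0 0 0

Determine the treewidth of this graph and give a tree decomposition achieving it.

Treewidth 2.
Bags: B1 = {b, c, h}  B2 = {b, e, h}  B3 = {b, e, g}  B4 = {b, f, g}  B5 = {b, f, i}  B6 = {a, b, i}  B7 = {a, b, j}  B8 = {b, d, j}
Tree: B1–B2, B2–B3, B3–B4, B4–B5, B5–B6, B6–B7, B7–B8

Every bag has size at most 3, so the width is 3 − 1 = 2 and tw(G) ≤ 2. Since b–c–h–e–g–f–i–a–j–d–b is a cycle in G, G is not acyclic. Forests are exactly the graphs of treewidth ≤ 1, so tw(G) ≥ 2. Combining the bounds, tw(G) = 2.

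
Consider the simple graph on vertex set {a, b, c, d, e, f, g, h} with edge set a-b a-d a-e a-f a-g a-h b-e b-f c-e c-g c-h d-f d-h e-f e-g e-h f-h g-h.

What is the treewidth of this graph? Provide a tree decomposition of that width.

The largest bag has 4 vertices, giving width 3; this decomposition certifies tw(G) ≤ 3. On the other hand G contains the 4-clique {c, e, g, h}. A clique must lie in a single bag of any decomposition, so no decomposition can have width below 3. The upper and lower bounds meet at 3, so that is the treewidth.

Treewidth 3.
Bags: B1 = {a, e, g, h}  B2 = {a, e, f, h}  B3 = {c, e, g, h}  B4 = {a, b, e, f}  B5 = {a, d, f, h}
Tree: B1–B2, B1–B3, B2–B4, B2–B5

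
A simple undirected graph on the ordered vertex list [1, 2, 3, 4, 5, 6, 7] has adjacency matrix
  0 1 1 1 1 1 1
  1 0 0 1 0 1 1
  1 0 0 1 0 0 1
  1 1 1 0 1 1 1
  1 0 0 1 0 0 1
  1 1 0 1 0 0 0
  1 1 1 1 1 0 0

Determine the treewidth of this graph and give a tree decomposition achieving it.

The largest bag has 4 vertices, giving width 3; this decomposition certifies tw(G) ≤ 3. For the lower bound, the 4 vertices {1, 2, 4, 6} are pairwise adjacent, and any tree decomposition puts a clique entirely inside one bag — forcing width ≥ 3. The upper and lower bounds meet at 3, so that is the treewidth.

Treewidth 3.
Bags: B1 = {1, 2, 4, 6}  B2 = {1, 2, 4, 7}  B3 = {1, 3, 4, 7}  B4 = {1, 4, 5, 7}
Tree: B1–B2, B2–B3, B2–B4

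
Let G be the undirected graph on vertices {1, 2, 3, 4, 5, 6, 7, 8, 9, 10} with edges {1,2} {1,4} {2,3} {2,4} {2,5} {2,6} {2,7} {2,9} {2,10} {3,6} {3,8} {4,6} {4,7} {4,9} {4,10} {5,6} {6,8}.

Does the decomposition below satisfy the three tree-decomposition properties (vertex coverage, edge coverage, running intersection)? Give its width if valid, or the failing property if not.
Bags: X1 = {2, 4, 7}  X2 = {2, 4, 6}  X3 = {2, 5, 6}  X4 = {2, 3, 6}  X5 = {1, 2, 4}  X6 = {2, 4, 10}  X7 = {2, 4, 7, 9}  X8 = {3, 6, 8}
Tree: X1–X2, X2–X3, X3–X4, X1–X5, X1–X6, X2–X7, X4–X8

No — bags containing vertex 7 are not connected in the tree.

A tree decomposition must satisfy three properties: every vertex lies in some bag; for every edge, both endpoints lie together in some bag; and for every vertex, the bags containing it form a connected subtree. Here bags containing vertex 7 are not connected in the tree, so the decomposition is invalid.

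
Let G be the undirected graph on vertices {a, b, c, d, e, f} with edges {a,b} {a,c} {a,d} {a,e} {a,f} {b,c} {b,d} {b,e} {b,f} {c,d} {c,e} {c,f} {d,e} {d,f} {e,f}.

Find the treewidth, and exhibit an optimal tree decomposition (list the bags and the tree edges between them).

Treewidth 5.
One such decomposition:
Bags: B1 = {a, b, c, d, e, f}
Tree: (single bag)

A single bag containing all 6 vertices is trivially a valid decomposition of width 5. Conversely, {a, b, c, d, e, f} is a clique of size 6, and the vertices of any clique must share a bag in every tree decomposition; so some bag has ≥ 6 vertices and tw(G) ≥ 5. Combining the bounds, tw(G) = 5.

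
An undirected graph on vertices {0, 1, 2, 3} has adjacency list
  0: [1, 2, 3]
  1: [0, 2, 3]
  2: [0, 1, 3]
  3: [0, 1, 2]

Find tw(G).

A width-3 tree decomposition is:
Bags: B1 = {0, 1, 2, 3}
Tree: (single bag)
With just one bag of size 4, the width is 4 − 1 = 3, so tw(G) ≤ 3. For the lower bound, the 4 vertices {0, 1, 2, 3} are pairwise adjacent, and any tree decomposition puts a clique entirely inside one bag — forcing width ≥ 3. Therefore the treewidth is 3.

3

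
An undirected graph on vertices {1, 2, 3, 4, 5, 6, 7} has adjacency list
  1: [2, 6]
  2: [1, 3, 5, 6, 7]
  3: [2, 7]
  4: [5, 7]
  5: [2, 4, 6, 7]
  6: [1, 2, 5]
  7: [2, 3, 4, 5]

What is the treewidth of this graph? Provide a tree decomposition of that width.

Every bag has size at most 3, so the width is 3 − 1 = 2 and tw(G) ≤ 2. Conversely, {1, 2, 6} is a clique of size 3, and the vertices of any clique must share a bag in every tree decomposition; so some bag has ≥ 3 vertices and tw(G) ≥ 2. Combining the bounds, tw(G) = 2.

Treewidth 2.
Bags: B1 = {2, 5, 7}  B2 = {4, 5, 7}  B3 = {2, 5, 6}  B4 = {2, 3, 7}  B5 = {1, 2, 6}
Tree: B1–B2, B1–B3, B1–B4, B3–B5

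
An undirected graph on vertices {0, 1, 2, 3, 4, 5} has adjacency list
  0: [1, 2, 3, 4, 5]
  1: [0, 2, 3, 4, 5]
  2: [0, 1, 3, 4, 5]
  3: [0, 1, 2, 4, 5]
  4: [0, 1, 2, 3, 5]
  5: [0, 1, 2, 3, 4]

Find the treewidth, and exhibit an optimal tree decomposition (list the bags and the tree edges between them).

Treewidth 5.
One optimal decomposition is:
Bags: B1 = {0, 1, 2, 3, 4, 5}
Tree: (single bag)

A single bag containing all 6 vertices is trivially a valid decomposition of width 5. On the other hand G contains the 6-clique {0, 1, 2, 3, 4, 5}. A clique must lie in a single bag of any decomposition, so no decomposition can have width below 5. Combining the bounds, tw(G) = 5.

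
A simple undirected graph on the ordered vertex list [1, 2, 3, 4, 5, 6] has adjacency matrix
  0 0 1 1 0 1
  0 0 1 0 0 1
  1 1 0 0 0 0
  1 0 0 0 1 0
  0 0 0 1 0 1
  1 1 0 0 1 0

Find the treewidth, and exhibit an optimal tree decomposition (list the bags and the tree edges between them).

The largest bag has 3 vertices, giving width 2; this decomposition certifies tw(G) ≤ 2. For the lower bound, G contains the cycle 3–2–6–1–3, so G is not a forest; only forests have treewidth ≤ 1, hence tw(G) ≥ 2. Hence tw(G) = 2 exactly.

Treewidth 2.
One such decomposition:
Bags: B1 = {1, 2, 3}  B2 = {1, 2, 6}  B3 = {1, 4, 6}  B4 = {4, 5, 6}
Tree: B1–B2, B2–B3, B3–B4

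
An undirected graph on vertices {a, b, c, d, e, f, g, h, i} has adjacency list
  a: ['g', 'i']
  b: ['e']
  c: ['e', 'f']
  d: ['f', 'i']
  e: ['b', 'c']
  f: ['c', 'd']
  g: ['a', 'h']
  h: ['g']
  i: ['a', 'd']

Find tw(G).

A width-1 tree decomposition is:
Bags: B1 = {b, e}  B2 = {c, e}  B3 = {c, f}  B4 = {d, f}  B5 = {d, i}  B6 = {a, i}  B7 = {a, g}  B8 = {g, h}
Tree: B1–B2, B2–B3, B3–B4, B4–B5, B5–B6, B6–B7, B7–B8
Every bag has size at most 2, so the width is 2 − 1 = 1 and tw(G) ≤ 1. Any graph with an edge has treewidth ≥ 1, and G has the edge b–e. Hence tw(G) = 1 exactly.

1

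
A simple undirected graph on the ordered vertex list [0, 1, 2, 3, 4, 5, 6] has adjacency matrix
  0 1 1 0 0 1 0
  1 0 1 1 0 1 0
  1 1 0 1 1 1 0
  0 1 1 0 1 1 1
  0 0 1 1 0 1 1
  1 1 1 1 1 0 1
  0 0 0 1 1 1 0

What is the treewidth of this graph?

3

A width-3 tree decomposition is:
Bags: B1 = {3, 4, 5, 6}  B2 = {2, 3, 4, 5}  B3 = {1, 2, 3, 5}  B4 = {0, 1, 2, 5}
Tree: B1–B2, B2–B3, B3–B4
The largest bag has 4 vertices, giving width 3; this decomposition certifies tw(G) ≤ 3. For the lower bound, the 4 vertices {0, 1, 2, 5} are pairwise adjacent, and any tree decomposition puts a clique entirely inside one bag — forcing width ≥ 3. Hence tw(G) = 3 exactly.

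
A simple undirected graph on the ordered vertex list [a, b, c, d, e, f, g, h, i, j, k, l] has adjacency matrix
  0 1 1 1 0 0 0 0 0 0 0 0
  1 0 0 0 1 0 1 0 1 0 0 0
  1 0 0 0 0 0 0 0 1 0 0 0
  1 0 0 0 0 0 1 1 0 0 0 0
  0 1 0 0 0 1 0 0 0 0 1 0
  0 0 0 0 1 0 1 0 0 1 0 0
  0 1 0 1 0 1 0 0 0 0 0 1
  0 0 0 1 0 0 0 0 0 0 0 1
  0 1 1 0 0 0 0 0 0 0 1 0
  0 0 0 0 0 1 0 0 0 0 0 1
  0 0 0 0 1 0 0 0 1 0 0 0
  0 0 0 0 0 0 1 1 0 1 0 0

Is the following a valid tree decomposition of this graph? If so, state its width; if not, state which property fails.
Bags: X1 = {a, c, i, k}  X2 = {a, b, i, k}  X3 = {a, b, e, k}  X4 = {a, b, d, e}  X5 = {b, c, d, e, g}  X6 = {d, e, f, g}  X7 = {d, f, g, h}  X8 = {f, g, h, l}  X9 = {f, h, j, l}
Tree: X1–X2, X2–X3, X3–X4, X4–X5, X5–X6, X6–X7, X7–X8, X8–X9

No — bags containing vertex c are not connected in the tree.

A tree decomposition must satisfy three properties: every vertex lies in some bag; for every edge, both endpoints lie together in some bag; and for every vertex, the bags containing it form a connected subtree. Here bags containing vertex c are not connected in the tree, so the decomposition is invalid.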